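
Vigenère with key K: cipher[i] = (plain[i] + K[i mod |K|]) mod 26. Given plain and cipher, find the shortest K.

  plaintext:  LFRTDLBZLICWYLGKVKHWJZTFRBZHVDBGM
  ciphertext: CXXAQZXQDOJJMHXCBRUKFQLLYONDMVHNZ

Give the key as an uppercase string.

RSGHNOW

  i= 0: C-L = 17 → R
  i= 1: X-F = 18 → S
  i= 2: X-R =  6 → G
  i= 3: A-T =  7 → H
  i= 4: Q-D = 13 → N
  i= 5: Z-L = 14 → O
  i= 6: X-B = 22 → W
  i= 7: Q-Z = 17 → R
  i= 8: D-L = 18 → S
  i= 9: O-I =  6 → G
  i=10: J-C =  7 → H
  i=11: J-W = 13 → N
  i=12: M-Y = 14 → O
  i=13: H-L = 22 → W
  i=14: X-G = 17 → R
  i=15: C-K = 18 → S
  i=16: B-V =  6 → G
  i=17: R-K =  7 → H
  i=18: U-H = 13 → N
  i=19: K-W = 14 → O
  i=20: F-J = 22 → W
  i=21: Q-Z = 17 → R
  i=22: L-T = 18 → S
  i=23: L-F =  6 → G
  i=24: Y-R =  7 → H
  i=25: O-B = 13 → N
  i=26: N-Z = 14 → O
  i=27: D-H = 22 → W
  i=28: M-V = 17 → R
  i=29: V-D = 18 → S
  i=30: H-B =  6 → G
  i=31: N-G =  7 → H
  i=32: Z-M = 13 → N
  shifts repeat with period 7: RSGHNOW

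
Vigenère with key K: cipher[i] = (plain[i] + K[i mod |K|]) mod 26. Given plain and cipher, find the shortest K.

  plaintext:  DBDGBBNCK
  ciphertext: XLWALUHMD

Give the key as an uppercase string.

UKT

  i= 0: X-D = 20 → U
  i= 1: L-B = 10 → K
  i= 2: W-D = 19 → T
  i= 3: A-G = 20 → U
  i= 4: L-B = 10 → K
  i= 5: U-B = 19 → T
  i= 6: H-N = 20 → U
  i= 7: M-C = 10 → K
  i= 8: D-K = 19 → T
  shifts repeat with period 3: UKT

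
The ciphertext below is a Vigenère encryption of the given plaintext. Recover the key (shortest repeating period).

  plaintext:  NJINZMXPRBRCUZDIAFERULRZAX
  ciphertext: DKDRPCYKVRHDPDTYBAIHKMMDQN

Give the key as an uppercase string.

QBVEQ

  i= 0: D-N = 16 → Q
  i= 1: K-J =  1 → B
  i= 2: D-I = 21 → V
  i= 3: R-N =  4 → E
  i= 4: P-Z = 16 → Q
  i= 5: C-M = 16 → Q
  i= 6: Y-X =  1 → B
  i= 7: K-P = 21 → V
  i= 8: V-R =  4 → E
  i= 9: R-B = 16 → Q
  i=10: H-R = 16 → Q
  i=11: D-C =  1 → B
  i=12: P-U = 21 → V
  i=13: D-Z =  4 → E
  i=14: T-D = 16 → Q
  i=15: Y-I = 16 → Q
  i=16: B-A =  1 → B
  i=17: A-F = 21 → V
  i=18: I-E =  4 → E
  i=19: H-R = 16 → Q
  i=20: K-U = 16 → Q
  i=21: M-L =  1 → B
  i=22: M-R = 21 → V
  i=23: D-Z =  4 → E
  i=24: Q-A = 16 → Q
  i=25: N-X = 16 → Q
  shifts repeat with period 5: QBVEQ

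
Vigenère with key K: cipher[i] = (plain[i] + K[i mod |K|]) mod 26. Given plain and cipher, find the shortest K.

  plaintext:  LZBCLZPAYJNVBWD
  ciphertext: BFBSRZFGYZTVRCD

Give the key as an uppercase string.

QGA

  i= 0: B-L = 16 → Q
  i= 1: F-Z =  6 → G
  i= 2: B-B =  0 → A
  i= 3: S-C = 16 → Q
  i= 4: R-L =  6 → G
  i= 5: Z-Z =  0 → A
  i= 6: F-P = 16 → Q
  i= 7: G-A =  6 → G
  i= 8: Y-Y =  0 → A
  i= 9: Z-J = 16 → Q
  i=10: T-N =  6 → G
  i=11: V-V =  0 → A
  i=12: R-B = 16 → Q
  i=13: C-W =  6 → G
  i=14: D-D =  0 → A
  shifts repeat with period 3: QGA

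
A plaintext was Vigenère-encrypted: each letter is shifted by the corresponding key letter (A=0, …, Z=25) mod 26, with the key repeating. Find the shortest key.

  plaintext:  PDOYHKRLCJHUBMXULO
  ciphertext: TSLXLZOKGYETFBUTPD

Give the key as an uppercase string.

EPXZ

  i= 0: T-P =  4 → E
  i= 1: S-D = 15 → P
  i= 2: L-O = 23 → X
  i= 3: X-Y = 25 → Z
  i= 4: L-H =  4 → E
  i= 5: Z-K = 15 → P
  i= 6: O-R = 23 → X
  i= 7: K-L = 25 → Z
  i= 8: G-C =  4 → E
  i= 9: Y-J = 15 → P
  i=10: E-H = 23 → X
  i=11: T-U = 25 → Z
  i=12: F-B =  4 → E
  i=13: B-M = 15 → P
  i=14: U-X = 23 → X
  i=15: T-U = 25 → Z
  i=16: P-L =  4 → E
  i=17: D-O = 15 → P
  shifts repeat with period 4: EPXZ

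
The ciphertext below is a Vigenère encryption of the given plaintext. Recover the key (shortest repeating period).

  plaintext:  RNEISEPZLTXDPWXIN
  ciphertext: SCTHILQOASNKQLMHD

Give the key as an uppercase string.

BPPZQH

  i= 0: S-R =  1 → B
  i= 1: C-N = 15 → P
  i= 2: T-E = 15 → P
  i= 3: H-I = 25 → Z
  i= 4: I-S = 16 → Q
  i= 5: L-E =  7 → H
  i= 6: Q-P =  1 → B
  i= 7: O-Z = 15 → P
  i= 8: A-L = 15 → P
  i= 9: S-T = 25 → Z
  i=10: N-X = 16 → Q
  i=11: K-D =  7 → H
  i=12: Q-P =  1 → B
  i=13: L-W = 15 → P
  i=14: M-X = 15 → P
  i=15: H-I = 25 → Z
  i=16: D-N = 16 → Q
  shifts repeat with period 6: BPPZQH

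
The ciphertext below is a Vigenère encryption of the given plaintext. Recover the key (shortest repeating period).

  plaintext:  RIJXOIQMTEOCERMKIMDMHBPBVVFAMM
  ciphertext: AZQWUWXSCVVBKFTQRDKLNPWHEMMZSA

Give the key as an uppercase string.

  i= 0: A-R =  9 → J
  i= 1: Z-I = 17 → R
  i= 2: Q-J =  7 → H
  i= 3: W-X = 25 → Z
  i= 4: U-O =  6 → G
  i= 5: W-I = 14 → O
  i= 6: X-Q =  7 → H
  i= 7: S-M =  6 → G
  i= 8: C-T =  9 → J
  i= 9: V-E = 17 → R
  i=10: V-O =  7 → H
  i=11: B-C = 25 → Z
  i=12: K-E =  6 → G
  i=13: F-R = 14 → O
  i=14: T-M =  7 → H
  i=15: Q-K =  6 → G
  i=16: R-I =  9 → J
  i=17: D-M = 17 → R
  i=18: K-D =  7 → H
  i=19: L-M = 25 → Z
  i=20: N-H =  6 → G
  i=21: P-B = 14 → O
  i=22: W-P =  7 → H
  i=23: H-B =  6 → G
  i=24: E-V =  9 → J
  i=25: M-V = 17 → R
  i=26: M-F =  7 → H
  i=27: Z-A = 25 → Z
  i=28: S-M =  6 → G
  i=29: A-M = 14 → O
  shifts repeat with period 8: JRHZGOHG

JRHZGOHG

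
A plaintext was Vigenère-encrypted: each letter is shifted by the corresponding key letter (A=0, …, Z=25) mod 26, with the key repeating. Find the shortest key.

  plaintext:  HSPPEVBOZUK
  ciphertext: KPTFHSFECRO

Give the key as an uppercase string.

DXEQ

  i= 0: K-H =  3 → D
  i= 1: P-S = 23 → X
  i= 2: T-P =  4 → E
  i= 3: F-P = 16 → Q
  i= 4: H-E =  3 → D
  i= 5: S-V = 23 → X
  i= 6: F-B =  4 → E
  i= 7: E-O = 16 → Q
  i= 8: C-Z =  3 → D
  i= 9: R-U = 23 → X
  i=10: O-K =  4 → E
  shifts repeat with period 4: DXEQ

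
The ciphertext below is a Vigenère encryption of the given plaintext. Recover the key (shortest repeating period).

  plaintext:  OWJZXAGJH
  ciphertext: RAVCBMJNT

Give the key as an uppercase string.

DEM

  i= 0: R-O =  3 → D
  i= 1: A-W =  4 → E
  i= 2: V-J = 12 → M
  i= 3: C-Z =  3 → D
  i= 4: B-X =  4 → E
  i= 5: M-A = 12 → M
  i= 6: J-G =  3 → D
  i= 7: N-J =  4 → E
  i= 8: T-H = 12 → M
  shifts repeat with period 3: DEM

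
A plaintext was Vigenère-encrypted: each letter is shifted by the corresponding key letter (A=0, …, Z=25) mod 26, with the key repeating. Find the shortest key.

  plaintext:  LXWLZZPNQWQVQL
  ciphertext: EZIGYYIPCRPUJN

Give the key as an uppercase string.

TCMVZZ

  i= 0: E-L = 19 → T
  i= 1: Z-X =  2 → C
  i= 2: I-W = 12 → M
  i= 3: G-L = 21 → V
  i= 4: Y-Z = 25 → Z
  i= 5: Y-Z = 25 → Z
  i= 6: I-P = 19 → T
  i= 7: P-N =  2 → C
  i= 8: C-Q = 12 → M
  i= 9: R-W = 21 → V
  i=10: P-Q = 25 → Z
  i=11: U-V = 25 → Z
  i=12: J-Q = 19 → T
  i=13: N-L =  2 → C
  shifts repeat with period 6: TCMVZZ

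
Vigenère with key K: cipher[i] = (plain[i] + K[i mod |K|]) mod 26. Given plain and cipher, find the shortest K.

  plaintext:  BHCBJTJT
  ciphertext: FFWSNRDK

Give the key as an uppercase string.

  i= 0: F-B =  4 → E
  i= 1: F-H = 24 → Y
  i= 2: W-C = 20 → U
  i= 3: S-B = 17 → R
  i= 4: N-J =  4 → E
  i= 5: R-T = 24 → Y
  i= 6: D-J = 20 → U
  i= 7: K-T = 17 → R
  shifts repeat with period 4: EYUR

EYUR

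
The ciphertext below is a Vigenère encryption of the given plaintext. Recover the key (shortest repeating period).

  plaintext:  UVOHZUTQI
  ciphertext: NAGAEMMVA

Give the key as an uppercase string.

TFS

  i= 0: N-U = 19 → T
  i= 1: A-V =  5 → F
  i= 2: G-O = 18 → S
  i= 3: A-H = 19 → T
  i= 4: E-Z =  5 → F
  i= 5: M-U = 18 → S
  i= 6: M-T = 19 → T
  i= 7: V-Q =  5 → F
  i= 8: A-I = 18 → S
  shifts repeat with period 3: TFS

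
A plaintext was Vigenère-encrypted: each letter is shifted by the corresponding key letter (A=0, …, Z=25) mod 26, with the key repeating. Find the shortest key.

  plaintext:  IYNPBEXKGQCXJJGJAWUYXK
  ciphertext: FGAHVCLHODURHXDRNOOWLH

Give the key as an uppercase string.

XINSUYO

  i= 0: F-I = 23 → X
  i= 1: G-Y =  8 → I
  i= 2: A-N = 13 → N
  i= 3: H-P = 18 → S
  i= 4: V-B = 20 → U
  i= 5: C-E = 24 → Y
  i= 6: L-X = 14 → O
  i= 7: H-K = 23 → X
  i= 8: O-G =  8 → I
  i= 9: D-Q = 13 → N
  i=10: U-C = 18 → S
  i=11: R-X = 20 → U
  i=12: H-J = 24 → Y
  i=13: X-J = 14 → O
  i=14: D-G = 23 → X
  i=15: R-J =  8 → I
  i=16: N-A = 13 → N
  i=17: O-W = 18 → S
  i=18: O-U = 20 → U
  i=19: W-Y = 24 → Y
  i=20: L-X = 14 → O
  i=21: H-K = 23 → X
  shifts repeat with period 7: XINSUYO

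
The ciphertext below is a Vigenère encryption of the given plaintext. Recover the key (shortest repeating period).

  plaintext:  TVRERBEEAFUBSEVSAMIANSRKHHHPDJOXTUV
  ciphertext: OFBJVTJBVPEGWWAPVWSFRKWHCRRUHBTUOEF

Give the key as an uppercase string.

VKKFESFX

  i= 0: O-T = 21 → V
  i= 1: F-V = 10 → K
  i= 2: B-R = 10 → K
  i= 3: J-E =  5 → F
  i= 4: V-R =  4 → E
  i= 5: T-B = 18 → S
  i= 6: J-E =  5 → F
  i= 7: B-E = 23 → X
  i= 8: V-A = 21 → V
  i= 9: P-F = 10 → K
  i=10: E-U = 10 → K
  i=11: G-B =  5 → F
  i=12: W-S =  4 → E
  i=13: W-E = 18 → S
  i=14: A-V =  5 → F
  i=15: P-S = 23 → X
  i=16: V-A = 21 → V
  i=17: W-M = 10 → K
  i=18: S-I = 10 → K
  i=19: F-A =  5 → F
  i=20: R-N =  4 → E
  i=21: K-S = 18 → S
  i=22: W-R =  5 → F
  i=23: H-K = 23 → X
  i=24: C-H = 21 → V
  i=25: R-H = 10 → K
  i=26: R-H = 10 → K
  i=27: U-P =  5 → F
  i=28: H-D =  4 → E
  i=29: B-J = 18 → S
  i=30: T-O =  5 → F
  i=31: U-X = 23 → X
  i=32: O-T = 21 → V
  i=33: E-U = 10 → K
  i=34: F-V = 10 → K
  shifts repeat with period 8: VKKFESFX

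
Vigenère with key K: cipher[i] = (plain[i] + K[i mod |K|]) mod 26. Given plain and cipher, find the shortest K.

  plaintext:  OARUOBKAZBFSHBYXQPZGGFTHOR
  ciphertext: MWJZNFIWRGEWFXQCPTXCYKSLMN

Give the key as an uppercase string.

YWSFZE

  i= 0: M-O = 24 → Y
  i= 1: W-A = 22 → W
  i= 2: J-R = 18 → S
  i= 3: Z-U =  5 → F
  i= 4: N-O = 25 → Z
  i= 5: F-B =  4 → E
  i= 6: I-K = 24 → Y
  i= 7: W-A = 22 → W
  i= 8: R-Z = 18 → S
  i= 9: G-B =  5 → F
  i=10: E-F = 25 → Z
  i=11: W-S =  4 → E
  i=12: F-H = 24 → Y
  i=13: X-B = 22 → W
  i=14: Q-Y = 18 → S
  i=15: C-X =  5 → F
  i=16: P-Q = 25 → Z
  i=17: T-P =  4 → E
  i=18: X-Z = 24 → Y
  i=19: C-G = 22 → W
  i=20: Y-G = 18 → S
  i=21: K-F =  5 → F
  i=22: S-T = 25 → Z
  i=23: L-H =  4 → E
  i=24: M-O = 24 → Y
  i=25: N-R = 22 → W
  shifts repeat with period 6: YWSFZE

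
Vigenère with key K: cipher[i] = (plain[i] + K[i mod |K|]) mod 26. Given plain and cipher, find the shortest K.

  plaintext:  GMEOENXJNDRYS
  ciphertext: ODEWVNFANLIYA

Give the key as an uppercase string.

IRA

  i= 0: O-G =  8 → I
  i= 1: D-M = 17 → R
  i= 2: E-E =  0 → A
  i= 3: W-O =  8 → I
  i= 4: V-E = 17 → R
  i= 5: N-N =  0 → A
  i= 6: F-X =  8 → I
  i= 7: A-J = 17 → R
  i= 8: N-N =  0 → A
  i= 9: L-D =  8 → I
  i=10: I-R = 17 → R
  i=11: Y-Y =  0 → A
  i=12: A-S =  8 → I
  shifts repeat with period 3: IRA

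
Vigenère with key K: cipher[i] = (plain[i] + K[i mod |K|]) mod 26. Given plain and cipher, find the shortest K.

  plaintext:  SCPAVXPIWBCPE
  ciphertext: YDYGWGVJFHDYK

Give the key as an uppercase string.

GBJ

  i= 0: Y-S =  6 → G
  i= 1: D-C =  1 → B
  i= 2: Y-P =  9 → J
  i= 3: G-A =  6 → G
  i= 4: W-V =  1 → B
  i= 5: G-X =  9 → J
  i= 6: V-P =  6 → G
  i= 7: J-I =  1 → B
  i= 8: F-W =  9 → J
  i= 9: H-B =  6 → G
  i=10: D-C =  1 → B
  i=11: Y-P =  9 → J
  i=12: K-E =  6 → G
  shifts repeat with period 3: GBJ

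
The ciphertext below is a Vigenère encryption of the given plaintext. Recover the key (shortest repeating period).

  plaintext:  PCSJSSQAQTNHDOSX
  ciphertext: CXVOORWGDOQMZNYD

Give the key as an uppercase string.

  i= 0: C-P = 13 → N
  i= 1: X-C = 21 → V
  i= 2: V-S =  3 → D
  i= 3: O-J =  5 → F
  i= 4: O-S = 22 → W
  i= 5: R-S = 25 → Z
  i= 6: W-Q =  6 → G
  i= 7: G-A =  6 → G
  i= 8: D-Q = 13 → N
  i= 9: O-T = 21 → V
  i=10: Q-N =  3 → D
  i=11: M-H =  5 → F
  i=12: Z-D = 22 → W
  i=13: N-O = 25 → Z
  i=14: Y-S =  6 → G
  i=15: D-X =  6 → G
  shifts repeat with period 8: NVDFWZGG

NVDFWZGG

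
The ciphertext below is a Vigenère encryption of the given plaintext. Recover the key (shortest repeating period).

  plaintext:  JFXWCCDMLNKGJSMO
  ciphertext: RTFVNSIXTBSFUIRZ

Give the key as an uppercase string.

  i= 0: R-J =  8 → I
  i= 1: T-F = 14 → O
  i= 2: F-X =  8 → I
  i= 3: V-W = 25 → Z
  i= 4: N-C = 11 → L
  i= 5: S-C = 16 → Q
  i= 6: I-D =  5 → F
  i= 7: X-M = 11 → L
  i= 8: T-L =  8 → I
  i= 9: B-N = 14 → O
  i=10: S-K =  8 → I
  i=11: F-G = 25 → Z
  i=12: U-J = 11 → L
  i=13: I-S = 16 → Q
  i=14: R-M =  5 → F
  i=15: Z-O = 11 → L
  shifts repeat with period 8: IOIZLQFL

IOIZLQFL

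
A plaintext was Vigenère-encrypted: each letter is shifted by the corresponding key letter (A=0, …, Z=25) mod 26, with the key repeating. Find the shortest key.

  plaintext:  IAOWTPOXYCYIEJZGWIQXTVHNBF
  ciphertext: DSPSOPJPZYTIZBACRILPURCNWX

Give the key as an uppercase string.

VSBWVA

  i= 0: D-I = 21 → V
  i= 1: S-A = 18 → S
  i= 2: P-O =  1 → B
  i= 3: S-W = 22 → W
  i= 4: O-T = 21 → V
  i= 5: P-P =  0 → A
  i= 6: J-O = 21 → V
  i= 7: P-X = 18 → S
  i= 8: Z-Y =  1 → B
  i= 9: Y-C = 22 → W
  i=10: T-Y = 21 → V
  i=11: I-I =  0 → A
  i=12: Z-E = 21 → V
  i=13: B-J = 18 → S
  i=14: A-Z =  1 → B
  i=15: C-G = 22 → W
  i=16: R-W = 21 → V
  i=17: I-I =  0 → A
  i=18: L-Q = 21 → V
  i=19: P-X = 18 → S
  i=20: U-T =  1 → B
  i=21: R-V = 22 → W
  i=22: C-H = 21 → V
  i=23: N-N =  0 → A
  i=24: W-B = 21 → V
  i=25: X-F = 18 → S
  shifts repeat with period 6: VSBWVA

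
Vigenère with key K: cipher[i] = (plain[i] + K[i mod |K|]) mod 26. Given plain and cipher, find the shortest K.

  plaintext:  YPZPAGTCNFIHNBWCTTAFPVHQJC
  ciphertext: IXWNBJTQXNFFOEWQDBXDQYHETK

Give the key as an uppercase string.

KIXYBDAO

  i= 0: I-Y = 10 → K
  i= 1: X-P =  8 → I
  i= 2: W-Z = 23 → X
  i= 3: N-P = 24 → Y
  i= 4: B-A =  1 → B
  i= 5: J-G =  3 → D
  i= 6: T-T =  0 → A
  i= 7: Q-C = 14 → O
  i= 8: X-N = 10 → K
  i= 9: N-F =  8 → I
  i=10: F-I = 23 → X
  i=11: F-H = 24 → Y
  i=12: O-N =  1 → B
  i=13: E-B =  3 → D
  i=14: W-W =  0 → A
  i=15: Q-C = 14 → O
  i=16: D-T = 10 → K
  i=17: B-T =  8 → I
  i=18: X-A = 23 → X
  i=19: D-F = 24 → Y
  i=20: Q-P =  1 → B
  i=21: Y-V =  3 → D
  i=22: H-H =  0 → A
  i=23: E-Q = 14 → O
  i=24: T-J = 10 → K
  i=25: K-C =  8 → I
  shifts repeat with period 8: KIXYBDAO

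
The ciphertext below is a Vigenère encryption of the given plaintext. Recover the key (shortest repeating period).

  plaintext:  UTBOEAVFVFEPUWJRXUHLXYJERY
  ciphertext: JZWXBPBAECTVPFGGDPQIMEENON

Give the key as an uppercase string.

  i= 0: J-U = 15 → P
  i= 1: Z-T =  6 → G
  i= 2: W-B = 21 → V
  i= 3: X-O =  9 → J
  i= 4: B-E = 23 → X
  i= 5: P-A = 15 → P
  i= 6: B-V =  6 → G
  i= 7: A-F = 21 → V
  i= 8: E-V =  9 → J
  i= 9: C-F = 23 → X
  i=10: T-E = 15 → P
  i=11: V-P =  6 → G
  i=12: P-U = 21 → V
  i=13: F-W =  9 → J
  i=14: G-J = 23 → X
  i=15: G-R = 15 → P
  i=16: D-X =  6 → G
  i=17: P-U = 21 → V
  i=18: Q-H =  9 → J
  i=19: I-L = 23 → X
  i=20: M-X = 15 → P
  i=21: E-Y =  6 → G
  i=22: E-J = 21 → V
  i=23: N-E =  9 → J
  i=24: O-R = 23 → X
  i=25: N-Y = 15 → P
  shifts repeat with period 5: PGVJX

PGVJX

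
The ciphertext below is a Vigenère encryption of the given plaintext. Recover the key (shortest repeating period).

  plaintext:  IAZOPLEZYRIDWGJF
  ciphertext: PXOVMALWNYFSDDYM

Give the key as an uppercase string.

HXP

  i= 0: P-I =  7 → H
  i= 1: X-A = 23 → X
  i= 2: O-Z = 15 → P
  i= 3: V-O =  7 → H
  i= 4: M-P = 23 → X
  i= 5: A-L = 15 → P
  i= 6: L-E =  7 → H
  i= 7: W-Z = 23 → X
  i= 8: N-Y = 15 → P
  i= 9: Y-R =  7 → H
  i=10: F-I = 23 → X
  i=11: S-D = 15 → P
  i=12: D-W =  7 → H
  i=13: D-G = 23 → X
  i=14: Y-J = 15 → P
  i=15: M-F =  7 → H
  shifts repeat with period 3: HXP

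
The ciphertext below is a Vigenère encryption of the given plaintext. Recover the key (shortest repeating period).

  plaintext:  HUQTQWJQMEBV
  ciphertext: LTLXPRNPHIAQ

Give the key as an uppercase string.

EZV

  i= 0: L-H =  4 → E
  i= 1: T-U = 25 → Z
  i= 2: L-Q = 21 → V
  i= 3: X-T =  4 → E
  i= 4: P-Q = 25 → Z
  i= 5: R-W = 21 → V
  i= 6: N-J =  4 → E
  i= 7: P-Q = 25 → Z
  i= 8: H-M = 21 → V
  i= 9: I-E =  4 → E
  i=10: A-B = 25 → Z
  i=11: Q-V = 21 → V
  shifts repeat with period 3: EZV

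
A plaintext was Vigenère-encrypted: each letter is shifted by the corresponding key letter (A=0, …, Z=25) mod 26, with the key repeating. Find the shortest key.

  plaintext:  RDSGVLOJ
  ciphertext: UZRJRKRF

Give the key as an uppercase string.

DWZ

  i= 0: U-R =  3 → D
  i= 1: Z-D = 22 → W
  i= 2: R-S = 25 → Z
  i= 3: J-G =  3 → D
  i= 4: R-V = 22 → W
  i= 5: K-L = 25 → Z
  i= 6: R-O =  3 → D
  i= 7: F-J = 22 → W
  shifts repeat with period 3: DWZ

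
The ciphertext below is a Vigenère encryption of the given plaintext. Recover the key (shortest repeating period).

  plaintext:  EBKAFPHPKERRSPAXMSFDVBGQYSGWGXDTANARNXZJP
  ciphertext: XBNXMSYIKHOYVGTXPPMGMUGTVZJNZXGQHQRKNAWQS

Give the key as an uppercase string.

TADXHDR

  i= 0: X-E = 19 → T
  i= 1: B-B =  0 → A
  i= 2: N-K =  3 → D
  i= 3: X-A = 23 → X
  i= 4: M-F =  7 → H
  i= 5: S-P =  3 → D
  i= 6: Y-H = 17 → R
  i= 7: I-P = 19 → T
  i= 8: K-K =  0 → A
  i= 9: H-E =  3 → D
  i=10: O-R = 23 → X
  i=11: Y-R =  7 → H
  i=12: V-S =  3 → D
  i=13: G-P = 17 → R
  i=14: T-A = 19 → T
  i=15: X-X =  0 → A
  i=16: P-M =  3 → D
  i=17: P-S = 23 → X
  i=18: M-F =  7 → H
  i=19: G-D =  3 → D
  i=20: M-V = 17 → R
  i=21: U-B = 19 → T
  i=22: G-G =  0 → A
  i=23: T-Q =  3 → D
  i=24: V-Y = 23 → X
  i=25: Z-S =  7 → H
  i=26: J-G =  3 → D
  i=27: N-W = 17 → R
  i=28: Z-G = 19 → T
  i=29: X-X =  0 → A
  i=30: G-D =  3 → D
  i=31: Q-T = 23 → X
  i=32: H-A =  7 → H
  i=33: Q-N =  3 → D
  i=34: R-A = 17 → R
  i=35: K-R = 19 → T
  i=36: N-N =  0 → A
  i=37: A-X =  3 → D
  i=38: W-Z = 23 → X
  i=39: Q-J =  7 → H
  i=40: S-P =  3 → D
  shifts repeat with period 7: TADXHDR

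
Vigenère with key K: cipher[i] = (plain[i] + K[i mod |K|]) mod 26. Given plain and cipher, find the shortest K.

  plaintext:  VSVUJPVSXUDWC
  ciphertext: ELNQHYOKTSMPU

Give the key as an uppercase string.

  i= 0: E-V =  9 → J
  i= 1: L-S = 19 → T
  i= 2: N-V = 18 → S
  i= 3: Q-U = 22 → W
  i= 4: H-J = 24 → Y
  i= 5: Y-P =  9 → J
  i= 6: O-V = 19 → T
  i= 7: K-S = 18 → S
  i= 8: T-X = 22 → W
  i= 9: S-U = 24 → Y
  i=10: M-D =  9 → J
  i=11: P-W = 19 → T
  i=12: U-C = 18 → S
  shifts repeat with period 5: JTSWY

JTSWY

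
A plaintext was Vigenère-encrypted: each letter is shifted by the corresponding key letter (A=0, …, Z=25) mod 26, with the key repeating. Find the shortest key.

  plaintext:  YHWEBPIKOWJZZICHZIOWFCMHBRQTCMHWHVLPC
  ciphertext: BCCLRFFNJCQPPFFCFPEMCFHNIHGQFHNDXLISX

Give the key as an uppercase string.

DVGHQQX

  i= 0: B-Y =  3 → D
  i= 1: C-H = 21 → V
  i= 2: C-W =  6 → G
  i= 3: L-E =  7 → H
  i= 4: R-B = 16 → Q
  i= 5: F-P = 16 → Q
  i= 6: F-I = 23 → X
  i= 7: N-K =  3 → D
  i= 8: J-O = 21 → V
  i= 9: C-W =  6 → G
  i=10: Q-J =  7 → H
  i=11: P-Z = 16 → Q
  i=12: P-Z = 16 → Q
  i=13: F-I = 23 → X
  i=14: F-C =  3 → D
  i=15: C-H = 21 → V
  i=16: F-Z =  6 → G
  i=17: P-I =  7 → H
  i=18: E-O = 16 → Q
  i=19: M-W = 16 → Q
  i=20: C-F = 23 → X
  i=21: F-C =  3 → D
  i=22: H-M = 21 → V
  i=23: N-H =  6 → G
  i=24: I-B =  7 → H
  i=25: H-R = 16 → Q
  i=26: G-Q = 16 → Q
  i=27: Q-T = 23 → X
  i=28: F-C =  3 → D
  i=29: H-M = 21 → V
  i=30: N-H =  6 → G
  i=31: D-W =  7 → H
  i=32: X-H = 16 → Q
  i=33: L-V = 16 → Q
  i=34: I-L = 23 → X
  i=35: S-P =  3 → D
  i=36: X-C = 21 → V
  shifts repeat with period 7: DVGHQQX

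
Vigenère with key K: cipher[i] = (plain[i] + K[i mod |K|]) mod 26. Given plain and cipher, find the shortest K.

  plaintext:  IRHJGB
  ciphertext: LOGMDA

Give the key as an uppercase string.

DXZ

  i= 0: L-I =  3 → D
  i= 1: O-R = 23 → X
  i= 2: G-H = 25 → Z
  i= 3: M-J =  3 → D
  i= 4: D-G = 23 → X
  i= 5: A-B = 25 → Z
  shifts repeat with period 3: DXZ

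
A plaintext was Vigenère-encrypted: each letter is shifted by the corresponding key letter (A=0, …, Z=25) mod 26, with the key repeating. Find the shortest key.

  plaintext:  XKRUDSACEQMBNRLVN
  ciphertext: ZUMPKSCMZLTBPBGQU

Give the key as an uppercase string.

  i= 0: Z-X =  2 → C
  i= 1: U-K = 10 → K
  i= 2: M-R = 21 → V
  i= 3: P-U = 21 → V
  i= 4: K-D =  7 → H
  i= 5: S-S =  0 → A
  i= 6: C-A =  2 → C
  i= 7: M-C = 10 → K
  i= 8: Z-E = 21 → V
  i= 9: L-Q = 21 → V
  i=10: T-M =  7 → H
  i=11: B-B =  0 → A
  i=12: P-N =  2 → C
  i=13: B-R = 10 → K
  i=14: G-L = 21 → V
  i=15: Q-V = 21 → V
  i=16: U-N =  7 → H
  shifts repeat with period 6: CKVVHA

CKVVHA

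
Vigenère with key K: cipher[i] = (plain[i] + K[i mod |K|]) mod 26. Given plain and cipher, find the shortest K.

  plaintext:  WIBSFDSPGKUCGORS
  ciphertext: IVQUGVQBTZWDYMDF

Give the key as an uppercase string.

MNPCBSY

  i= 0: I-W = 12 → M
  i= 1: V-I = 13 → N
  i= 2: Q-B = 15 → P
  i= 3: U-S =  2 → C
  i= 4: G-F =  1 → B
  i= 5: V-D = 18 → S
  i= 6: Q-S = 24 → Y
  i= 7: B-P = 12 → M
  i= 8: T-G = 13 → N
  i= 9: Z-K = 15 → P
  i=10: W-U =  2 → C
  i=11: D-C =  1 → B
  i=12: Y-G = 18 → S
  i=13: M-O = 24 → Y
  i=14: D-R = 12 → M
  i=15: F-S = 13 → N
  shifts repeat with period 7: MNPCBSY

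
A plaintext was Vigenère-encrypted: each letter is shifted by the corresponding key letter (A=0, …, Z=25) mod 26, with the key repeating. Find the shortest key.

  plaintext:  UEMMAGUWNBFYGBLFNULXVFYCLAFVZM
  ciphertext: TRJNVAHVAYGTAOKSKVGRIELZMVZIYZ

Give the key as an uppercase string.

  i= 0: T-U = 25 → Z
  i= 1: R-E = 13 → N
  i= 2: J-M = 23 → X
  i= 3: N-M =  1 → B
  i= 4: V-A = 21 → V
  i= 5: A-G = 20 → U
  i= 6: H-U = 13 → N
  i= 7: V-W = 25 → Z
  i= 8: A-N = 13 → N
  i= 9: Y-B = 23 → X
  i=10: G-F =  1 → B
  i=11: T-Y = 21 → V
  i=12: A-G = 20 → U
  i=13: O-B = 13 → N
  i=14: K-L = 25 → Z
  i=15: S-F = 13 → N
  i=16: K-N = 23 → X
  i=17: V-U =  1 → B
  i=18: G-L = 21 → V
  i=19: R-X = 20 → U
  i=20: I-V = 13 → N
  i=21: E-F = 25 → Z
  i=22: L-Y = 13 → N
  i=23: Z-C = 23 → X
  i=24: M-L =  1 → B
  i=25: V-A = 21 → V
  i=26: Z-F = 20 → U
  i=27: I-V = 13 → N
  i=28: Y-Z = 25 → Z
  i=29: Z-M = 13 → N
  shifts repeat with period 7: ZNXBVUN

ZNXBVUN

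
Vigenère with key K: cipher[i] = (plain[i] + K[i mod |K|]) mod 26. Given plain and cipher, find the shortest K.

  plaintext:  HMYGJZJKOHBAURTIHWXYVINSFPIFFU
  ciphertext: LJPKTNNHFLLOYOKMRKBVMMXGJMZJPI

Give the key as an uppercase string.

EXREKO

  i= 0: L-H =  4 → E
  i= 1: J-M = 23 → X
  i= 2: P-Y = 17 → R
  i= 3: K-G =  4 → E
  i= 4: T-J = 10 → K
  i= 5: N-Z = 14 → O
  i= 6: N-J =  4 → E
  i= 7: H-K = 23 → X
  i= 8: F-O = 17 → R
  i= 9: L-H =  4 → E
  i=10: L-B = 10 → K
  i=11: O-A = 14 → O
  i=12: Y-U =  4 → E
  i=13: O-R = 23 → X
  i=14: K-T = 17 → R
  i=15: M-I =  4 → E
  i=16: R-H = 10 → K
  i=17: K-W = 14 → O
  i=18: B-X =  4 → E
  i=19: V-Y = 23 → X
  i=20: M-V = 17 → R
  i=21: M-I =  4 → E
  i=22: X-N = 10 → K
  i=23: G-S = 14 → O
  i=24: J-F =  4 → E
  i=25: M-P = 23 → X
  i=26: Z-I = 17 → R
  i=27: J-F =  4 → E
  i=28: P-F = 10 → K
  i=29: I-U = 14 → O
  shifts repeat with period 6: EXREKO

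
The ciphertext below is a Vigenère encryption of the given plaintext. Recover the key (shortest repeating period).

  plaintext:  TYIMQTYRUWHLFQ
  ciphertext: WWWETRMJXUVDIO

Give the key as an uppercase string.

  i= 0: W-T =  3 → D
  i= 1: W-Y = 24 → Y
  i= 2: W-I = 14 → O
  i= 3: E-M = 18 → S
  i= 4: T-Q =  3 → D
  i= 5: R-T = 24 → Y
  i= 6: M-Y = 14 → O
  i= 7: J-R = 18 → S
  i= 8: X-U =  3 → D
  i= 9: U-W = 24 → Y
  i=10: V-H = 14 → O
  i=11: D-L = 18 → S
  i=12: I-F =  3 → D
  i=13: O-Q = 24 → Y
  shifts repeat with period 4: DYOS

DYOS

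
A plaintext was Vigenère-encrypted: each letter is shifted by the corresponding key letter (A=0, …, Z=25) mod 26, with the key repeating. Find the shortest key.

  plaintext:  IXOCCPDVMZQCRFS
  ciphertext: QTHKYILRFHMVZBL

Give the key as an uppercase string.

IWT

  i= 0: Q-I =  8 → I
  i= 1: T-X = 22 → W
  i= 2: H-O = 19 → T
  i= 3: K-C =  8 → I
  i= 4: Y-C = 22 → W
  i= 5: I-P = 19 → T
  i= 6: L-D =  8 → I
  i= 7: R-V = 22 → W
  i= 8: F-M = 19 → T
  i= 9: H-Z =  8 → I
  i=10: M-Q = 22 → W
  i=11: V-C = 19 → T
  i=12: Z-R =  8 → I
  i=13: B-F = 22 → W
  i=14: L-S = 19 → T
  shifts repeat with period 3: IWT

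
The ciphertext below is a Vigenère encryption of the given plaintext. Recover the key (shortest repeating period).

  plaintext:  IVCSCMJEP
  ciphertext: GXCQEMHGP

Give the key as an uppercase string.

  i= 0: G-I = 24 → Y
  i= 1: X-V =  2 → C
  i= 2: C-C =  0 → A
  i= 3: Q-S = 24 → Y
  i= 4: E-C =  2 → C
  i= 5: M-M =  0 → A
  i= 6: H-J = 24 → Y
  i= 7: G-E =  2 → C
  i= 8: P-P =  0 → A
  shifts repeat with period 3: YCA

YCA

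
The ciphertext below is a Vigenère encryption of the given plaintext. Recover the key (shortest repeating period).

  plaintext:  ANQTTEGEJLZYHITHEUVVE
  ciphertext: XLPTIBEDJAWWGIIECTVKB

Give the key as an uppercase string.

  i= 0: X-A = 23 → X
  i= 1: L-N = 24 → Y
  i= 2: P-Q = 25 → Z
  i= 3: T-T =  0 → A
  i= 4: I-T = 15 → P
  i= 5: B-E = 23 → X
  i= 6: E-G = 24 → Y
  i= 7: D-E = 25 → Z
  i= 8: J-J =  0 → A
  i= 9: A-L = 15 → P
  i=10: W-Z = 23 → X
  i=11: W-Y = 24 → Y
  i=12: G-H = 25 → Z
  i=13: I-I =  0 → A
  i=14: I-T = 15 → P
  i=15: E-H = 23 → X
  i=16: C-E = 24 → Y
  i=17: T-U = 25 → Z
  i=18: V-V =  0 → A
  i=19: K-V = 15 → P
  i=20: B-E = 23 → X
  shifts repeat with period 5: XYZAP

XYZAP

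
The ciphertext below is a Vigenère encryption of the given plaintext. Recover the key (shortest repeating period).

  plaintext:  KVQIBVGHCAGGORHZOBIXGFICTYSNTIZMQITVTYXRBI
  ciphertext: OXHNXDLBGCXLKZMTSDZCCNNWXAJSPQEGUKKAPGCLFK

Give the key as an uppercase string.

ECRFWIFU

  i= 0: O-K =  4 → E
  i= 1: X-V =  2 → C
  i= 2: H-Q = 17 → R
  i= 3: N-I =  5 → F
  i= 4: X-B = 22 → W
  i= 5: D-V =  8 → I
  i= 6: L-G =  5 → F
  i= 7: B-H = 20 → U
  i= 8: G-C =  4 → E
  i= 9: C-A =  2 → C
  i=10: X-G = 17 → R
  i=11: L-G =  5 → F
  i=12: K-O = 22 → W
  i=13: Z-R =  8 → I
  i=14: M-H =  5 → F
  i=15: T-Z = 20 → U
  i=16: S-O =  4 → E
  i=17: D-B =  2 → C
  i=18: Z-I = 17 → R
  i=19: C-X =  5 → F
  i=20: C-G = 22 → W
  i=21: N-F =  8 → I
  i=22: N-I =  5 → F
  i=23: W-C = 20 → U
  i=24: X-T =  4 → E
  i=25: A-Y =  2 → C
  i=26: J-S = 17 → R
  i=27: S-N =  5 → F
  i=28: P-T = 22 → W
  i=29: Q-I =  8 → I
  i=30: E-Z =  5 → F
  i=31: G-M = 20 → U
  i=32: U-Q =  4 → E
  i=33: K-I =  2 → C
  i=34: K-T = 17 → R
  i=35: A-V =  5 → F
  i=36: P-T = 22 → W
  i=37: G-Y =  8 → I
  i=38: C-X =  5 → F
  i=39: L-R = 20 → U
  i=40: F-B =  4 → E
  i=41: K-I =  2 → C
  shifts repeat with period 8: ECRFWIFU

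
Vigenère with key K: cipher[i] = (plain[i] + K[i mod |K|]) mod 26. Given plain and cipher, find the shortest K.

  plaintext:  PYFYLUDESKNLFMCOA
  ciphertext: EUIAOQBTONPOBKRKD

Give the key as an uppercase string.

  i= 0: E-P = 15 → P
  i= 1: U-Y = 22 → W
  i= 2: I-F =  3 → D
  i= 3: A-Y =  2 → C
  i= 4: O-L =  3 → D
  i= 5: Q-U = 22 → W
  i= 6: B-D = 24 → Y
  i= 7: T-E = 15 → P
  i= 8: O-S = 22 → W
  i= 9: N-K =  3 → D
  i=10: P-N =  2 → C
  i=11: O-L =  3 → D
  i=12: B-F = 22 → W
  i=13: K-M = 24 → Y
  i=14: R-C = 15 → P
  i=15: K-O = 22 → W
  i=16: D-A =  3 → D
  shifts repeat with period 7: PWDCDWY

PWDCDWY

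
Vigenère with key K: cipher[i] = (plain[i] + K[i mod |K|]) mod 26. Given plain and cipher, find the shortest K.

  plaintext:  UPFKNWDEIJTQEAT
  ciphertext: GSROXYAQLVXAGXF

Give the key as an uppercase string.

MDMEKCX

  i= 0: G-U = 12 → M
  i= 1: S-P =  3 → D
  i= 2: R-F = 12 → M
  i= 3: O-K =  4 → E
  i= 4: X-N = 10 → K
  i= 5: Y-W =  2 → C
  i= 6: A-D = 23 → X
  i= 7: Q-E = 12 → M
  i= 8: L-I =  3 → D
  i= 9: V-J = 12 → M
  i=10: X-T =  4 → E
  i=11: A-Q = 10 → K
  i=12: G-E =  2 → C
  i=13: X-A = 23 → X
  i=14: F-T = 12 → M
  shifts repeat with period 7: MDMEKCX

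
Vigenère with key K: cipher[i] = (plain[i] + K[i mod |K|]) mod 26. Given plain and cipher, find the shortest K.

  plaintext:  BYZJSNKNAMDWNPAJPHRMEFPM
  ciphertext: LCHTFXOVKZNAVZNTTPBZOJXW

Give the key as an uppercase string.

  i= 0: L-B = 10 → K
  i= 1: C-Y =  4 → E
  i= 2: H-Z =  8 → I
  i= 3: T-J = 10 → K
  i= 4: F-S = 13 → N
  i= 5: X-N = 10 → K
  i= 6: O-K =  4 → E
  i= 7: V-N =  8 → I
  i= 8: K-A = 10 → K
  i= 9: Z-M = 13 → N
  i=10: N-D = 10 → K
  i=11: A-W =  4 → E
  i=12: V-N =  8 → I
  i=13: Z-P = 10 → K
  i=14: N-A = 13 → N
  i=15: T-J = 10 → K
  i=16: T-P =  4 → E
  i=17: P-H =  8 → I
  i=18: B-R = 10 → K
  i=19: Z-M = 13 → N
  i=20: O-E = 10 → K
  i=21: J-F =  4 → E
  i=22: X-P =  8 → I
  i=23: W-M = 10 → K
  shifts repeat with period 5: KEIKN

KEIKN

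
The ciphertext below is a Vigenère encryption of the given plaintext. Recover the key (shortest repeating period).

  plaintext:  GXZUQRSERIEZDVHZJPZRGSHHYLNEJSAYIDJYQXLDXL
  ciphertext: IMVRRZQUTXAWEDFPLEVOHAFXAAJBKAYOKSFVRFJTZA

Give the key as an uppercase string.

CPWXBIYQ

  i= 0: I-G =  2 → C
  i= 1: M-X = 15 → P
  i= 2: V-Z = 22 → W
  i= 3: R-U = 23 → X
  i= 4: R-Q =  1 → B
  i= 5: Z-R =  8 → I
  i= 6: Q-S = 24 → Y
  i= 7: U-E = 16 → Q
  i= 8: T-R =  2 → C
  i= 9: X-I = 15 → P
  i=10: A-E = 22 → W
  i=11: W-Z = 23 → X
  i=12: E-D =  1 → B
  i=13: D-V =  8 → I
  i=14: F-H = 24 → Y
  i=15: P-Z = 16 → Q
  i=16: L-J =  2 → C
  i=17: E-P = 15 → P
  i=18: V-Z = 22 → W
  i=19: O-R = 23 → X
  i=20: H-G =  1 → B
  i=21: A-S =  8 → I
  i=22: F-H = 24 → Y
  i=23: X-H = 16 → Q
  i=24: A-Y =  2 → C
  i=25: A-L = 15 → P
  i=26: J-N = 22 → W
  i=27: B-E = 23 → X
  i=28: K-J =  1 → B
  i=29: A-S =  8 → I
  i=30: Y-A = 24 → Y
  i=31: O-Y = 16 → Q
  i=32: K-I =  2 → C
  i=33: S-D = 15 → P
  i=34: F-J = 22 → W
  i=35: V-Y = 23 → X
  i=36: R-Q =  1 → B
  i=37: F-X =  8 → I
  i=38: J-L = 24 → Y
  i=39: T-D = 16 → Q
  i=40: Z-X =  2 → C
  i=41: A-L = 15 → P
  shifts repeat with period 8: CPWXBIYQ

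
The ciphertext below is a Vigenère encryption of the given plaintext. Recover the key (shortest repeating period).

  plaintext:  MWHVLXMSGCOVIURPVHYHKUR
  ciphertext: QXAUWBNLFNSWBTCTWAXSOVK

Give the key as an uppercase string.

  i= 0: Q-M =  4 → E
  i= 1: X-W =  1 → B
  i= 2: A-H = 19 → T
  i= 3: U-V = 25 → Z
  i= 4: W-L = 11 → L
  i= 5: B-X =  4 → E
  i= 6: N-M =  1 → B
  i= 7: L-S = 19 → T
  i= 8: F-G = 25 → Z
  i= 9: N-C = 11 → L
  i=10: S-O =  4 → E
  i=11: W-V =  1 → B
  i=12: B-I = 19 → T
  i=13: T-U = 25 → Z
  i=14: C-R = 11 → L
  i=15: T-P =  4 → E
  i=16: W-V =  1 → B
  i=17: A-H = 19 → T
  i=18: X-Y = 25 → Z
  i=19: S-H = 11 → L
  i=20: O-K =  4 → E
  i=21: V-U =  1 → B
  i=22: K-R = 19 → T
  shifts repeat with period 5: EBTZL

EBTZL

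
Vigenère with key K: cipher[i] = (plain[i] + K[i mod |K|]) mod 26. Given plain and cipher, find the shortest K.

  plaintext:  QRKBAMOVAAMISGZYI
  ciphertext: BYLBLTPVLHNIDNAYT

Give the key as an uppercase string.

  i= 0: B-Q = 11 → L
  i= 1: Y-R =  7 → H
  i= 2: L-K =  1 → B
  i= 3: B-B =  0 → A
  i= 4: L-A = 11 → L
  i= 5: T-M =  7 → H
  i= 6: P-O =  1 → B
  i= 7: V-V =  0 → A
  i= 8: L-A = 11 → L
  i= 9: H-A =  7 → H
  i=10: N-M =  1 → B
  i=11: I-I =  0 → A
  i=12: D-S = 11 → L
  i=13: N-G =  7 → H
  i=14: A-Z =  1 → B
  i=15: Y-Y =  0 → A
  i=16: T-I = 11 → L
  shifts repeat with period 4: LHBA

LHBA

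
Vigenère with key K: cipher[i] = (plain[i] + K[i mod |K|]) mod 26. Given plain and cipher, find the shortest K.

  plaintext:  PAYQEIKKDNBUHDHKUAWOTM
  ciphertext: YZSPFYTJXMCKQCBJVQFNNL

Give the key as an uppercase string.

JZUZBQ

  i= 0: Y-P =  9 → J
  i= 1: Z-A = 25 → Z
  i= 2: S-Y = 20 → U
  i= 3: P-Q = 25 → Z
  i= 4: F-E =  1 → B
  i= 5: Y-I = 16 → Q
  i= 6: T-K =  9 → J
  i= 7: J-K = 25 → Z
  i= 8: X-D = 20 → U
  i= 9: M-N = 25 → Z
  i=10: C-B =  1 → B
  i=11: K-U = 16 → Q
  i=12: Q-H =  9 → J
  i=13: C-D = 25 → Z
  i=14: B-H = 20 → U
  i=15: J-K = 25 → Z
  i=16: V-U =  1 → B
  i=17: Q-A = 16 → Q
  i=18: F-W =  9 → J
  i=19: N-O = 25 → Z
  i=20: N-T = 20 → U
  i=21: L-M = 25 → Z
  shifts repeat with period 6: JZUZBQ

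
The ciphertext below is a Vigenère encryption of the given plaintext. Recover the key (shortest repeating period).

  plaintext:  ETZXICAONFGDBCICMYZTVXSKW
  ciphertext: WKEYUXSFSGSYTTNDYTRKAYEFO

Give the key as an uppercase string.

SRFBMV

  i= 0: W-E = 18 → S
  i= 1: K-T = 17 → R
  i= 2: E-Z =  5 → F
  i= 3: Y-X =  1 → B
  i= 4: U-I = 12 → M
  i= 5: X-C = 21 → V
  i= 6: S-A = 18 → S
  i= 7: F-O = 17 → R
  i= 8: S-N =  5 → F
  i= 9: G-F =  1 → B
  i=10: S-G = 12 → M
  i=11: Y-D = 21 → V
  i=12: T-B = 18 → S
  i=13: T-C = 17 → R
  i=14: N-I =  5 → F
  i=15: D-C =  1 → B
  i=16: Y-M = 12 → M
  i=17: T-Y = 21 → V
  i=18: R-Z = 18 → S
  i=19: K-T = 17 → R
  i=20: A-V =  5 → F
  i=21: Y-X =  1 → B
  i=22: E-S = 12 → M
  i=23: F-K = 21 → V
  i=24: O-W = 18 → S
  shifts repeat with period 6: SRFBMV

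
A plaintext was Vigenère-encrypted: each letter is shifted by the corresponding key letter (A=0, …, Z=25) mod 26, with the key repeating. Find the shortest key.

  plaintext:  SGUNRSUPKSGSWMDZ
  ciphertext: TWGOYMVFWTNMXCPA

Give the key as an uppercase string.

BQMBHU

  i= 0: T-S =  1 → B
  i= 1: W-G = 16 → Q
  i= 2: G-U = 12 → M
  i= 3: O-N =  1 → B
  i= 4: Y-R =  7 → H
  i= 5: M-S = 20 → U
  i= 6: V-U =  1 → B
  i= 7: F-P = 16 → Q
  i= 8: W-K = 12 → M
  i= 9: T-S =  1 → B
  i=10: N-G =  7 → H
  i=11: M-S = 20 → U
  i=12: X-W =  1 → B
  i=13: C-M = 16 → Q
  i=14: P-D = 12 → M
  i=15: A-Z =  1 → B
  shifts repeat with period 6: BQMBHU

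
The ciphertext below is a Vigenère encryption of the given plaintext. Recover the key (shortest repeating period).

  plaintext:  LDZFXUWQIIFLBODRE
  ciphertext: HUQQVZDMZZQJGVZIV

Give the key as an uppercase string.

WRRLYFH

  i= 0: H-L = 22 → W
  i= 1: U-D = 17 → R
  i= 2: Q-Z = 17 → R
  i= 3: Q-F = 11 → L
  i= 4: V-X = 24 → Y
  i= 5: Z-U =  5 → F
  i= 6: D-W =  7 → H
  i= 7: M-Q = 22 → W
  i= 8: Z-I = 17 → R
  i= 9: Z-I = 17 → R
  i=10: Q-F = 11 → L
  i=11: J-L = 24 → Y
  i=12: G-B =  5 → F
  i=13: V-O =  7 → H
  i=14: Z-D = 22 → W
  i=15: I-R = 17 → R
  i=16: V-E = 17 → R
  shifts repeat with period 7: WRRLYFH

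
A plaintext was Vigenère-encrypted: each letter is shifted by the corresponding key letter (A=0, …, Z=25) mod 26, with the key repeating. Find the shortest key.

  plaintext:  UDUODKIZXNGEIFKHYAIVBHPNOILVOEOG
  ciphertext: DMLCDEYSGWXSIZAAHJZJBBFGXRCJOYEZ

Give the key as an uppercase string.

  i= 0: D-U =  9 → J
  i= 1: M-D =  9 → J
  i= 2: L-U = 17 → R
  i= 3: C-O = 14 → O
  i= 4: D-D =  0 → A
  i= 5: E-K = 20 → U
  i= 6: Y-I = 16 → Q
  i= 7: S-Z = 19 → T
  i= 8: G-X =  9 → J
  i= 9: W-N =  9 → J
  i=10: X-G = 17 → R
  i=11: S-E = 14 → O
  i=12: I-I =  0 → A
  i=13: Z-F = 20 → U
  i=14: A-K = 16 → Q
  i=15: A-H = 19 → T
  i=16: H-Y =  9 → J
  i=17: J-A =  9 → J
  i=18: Z-I = 17 → R
  i=19: J-V = 14 → O
  i=20: B-B =  0 → A
  i=21: B-H = 20 → U
  i=22: F-P = 16 → Q
  i=23: G-N = 19 → T
  i=24: X-O =  9 → J
  i=25: R-I =  9 → J
  i=26: C-L = 17 → R
  i=27: J-V = 14 → O
  i=28: O-O =  0 → A
  i=29: Y-E = 20 → U
  i=30: E-O = 16 → Q
  i=31: Z-G = 19 → T
  shifts repeat with period 8: JJROAUQT

JJROAUQT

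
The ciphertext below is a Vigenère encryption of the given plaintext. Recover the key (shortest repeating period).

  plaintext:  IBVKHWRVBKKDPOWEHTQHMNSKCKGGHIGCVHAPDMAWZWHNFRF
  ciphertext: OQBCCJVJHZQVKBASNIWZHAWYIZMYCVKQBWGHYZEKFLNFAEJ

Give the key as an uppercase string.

GPGSVNEO

  i= 0: O-I =  6 → G
  i= 1: Q-B = 15 → P
  i= 2: B-V =  6 → G
  i= 3: C-K = 18 → S
  i= 4: C-H = 21 → V
  i= 5: J-W = 13 → N
  i= 6: V-R =  4 → E
  i= 7: J-V = 14 → O
  i= 8: H-B =  6 → G
  i= 9: Z-K = 15 → P
  i=10: Q-K =  6 → G
  i=11: V-D = 18 → S
  i=12: K-P = 21 → V
  i=13: B-O = 13 → N
  i=14: A-W =  4 → E
  i=15: S-E = 14 → O
  i=16: N-H =  6 → G
  i=17: I-T = 15 → P
  i=18: W-Q =  6 → G
  i=19: Z-H = 18 → S
  i=20: H-M = 21 → V
  i=21: A-N = 13 → N
  i=22: W-S =  4 → E
  i=23: Y-K = 14 → O
  i=24: I-C =  6 → G
  i=25: Z-K = 15 → P
  i=26: M-G =  6 → G
  i=27: Y-G = 18 → S
  i=28: C-H = 21 → V
  i=29: V-I = 13 → N
  i=30: K-G =  4 → E
  i=31: Q-C = 14 → O
  i=32: B-V =  6 → G
  i=33: W-H = 15 → P
  i=34: G-A =  6 → G
  i=35: H-P = 18 → S
  i=36: Y-D = 21 → V
  i=37: Z-M = 13 → N
  i=38: E-A =  4 → E
  i=39: K-W = 14 → O
  i=40: F-Z =  6 → G
  i=41: L-W = 15 → P
  i=42: N-H =  6 → G
  i=43: F-N = 18 → S
  i=44: A-F = 21 → V
  i=45: E-R = 13 → N
  i=46: J-F =  4 → E
  shifts repeat with period 8: GPGSVNEO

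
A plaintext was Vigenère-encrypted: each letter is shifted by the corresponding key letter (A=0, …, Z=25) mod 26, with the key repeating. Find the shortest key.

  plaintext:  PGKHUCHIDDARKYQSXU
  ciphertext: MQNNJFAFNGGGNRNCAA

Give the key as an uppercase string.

XKDGPDT

  i= 0: M-P = 23 → X
  i= 1: Q-G = 10 → K
  i= 2: N-K =  3 → D
  i= 3: N-H =  6 → G
  i= 4: J-U = 15 → P
  i= 5: F-C =  3 → D
  i= 6: A-H = 19 → T
  i= 7: F-I = 23 → X
  i= 8: N-D = 10 → K
  i= 9: G-D =  3 → D
  i=10: G-A =  6 → G
  i=11: G-R = 15 → P
  i=12: N-K =  3 → D
  i=13: R-Y = 19 → T
  i=14: N-Q = 23 → X
  i=15: C-S = 10 → K
  i=16: A-X =  3 → D
  i=17: A-U =  6 → G
  shifts repeat with period 7: XKDGPDT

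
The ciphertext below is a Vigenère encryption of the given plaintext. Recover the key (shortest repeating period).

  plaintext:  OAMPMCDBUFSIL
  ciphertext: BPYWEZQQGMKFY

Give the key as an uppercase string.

NPMHSX

  i= 0: B-O = 13 → N
  i= 1: P-A = 15 → P
  i= 2: Y-M = 12 → M
  i= 3: W-P =  7 → H
  i= 4: E-M = 18 → S
  i= 5: Z-C = 23 → X
  i= 6: Q-D = 13 → N
  i= 7: Q-B = 15 → P
  i= 8: G-U = 12 → M
  i= 9: M-F =  7 → H
  i=10: K-S = 18 → S
  i=11: F-I = 23 → X
  i=12: Y-L = 13 → N
  shifts repeat with period 6: NPMHSX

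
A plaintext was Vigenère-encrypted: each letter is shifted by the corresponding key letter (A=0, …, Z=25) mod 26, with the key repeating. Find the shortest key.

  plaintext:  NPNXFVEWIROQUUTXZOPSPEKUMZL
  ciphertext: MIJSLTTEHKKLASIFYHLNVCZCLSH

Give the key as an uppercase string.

ZTWVGYPI

  i= 0: M-N = 25 → Z
  i= 1: I-P = 19 → T
  i= 2: J-N = 22 → W
  i= 3: S-X = 21 → V
  i= 4: L-F =  6 → G
  i= 5: T-V = 24 → Y
  i= 6: T-E = 15 → P
  i= 7: E-W =  8 → I
  i= 8: H-I = 25 → Z
  i= 9: K-R = 19 → T
  i=10: K-O = 22 → W
  i=11: L-Q = 21 → V
  i=12: A-U =  6 → G
  i=13: S-U = 24 → Y
  i=14: I-T = 15 → P
  i=15: F-X =  8 → I
  i=16: Y-Z = 25 → Z
  i=17: H-O = 19 → T
  i=18: L-P = 22 → W
  i=19: N-S = 21 → V
  i=20: V-P =  6 → G
  i=21: C-E = 24 → Y
  i=22: Z-K = 15 → P
  i=23: C-U =  8 → I
  i=24: L-M = 25 → Z
  i=25: S-Z = 19 → T
  i=26: H-L = 22 → W
  shifts repeat with period 8: ZTWVGYPI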